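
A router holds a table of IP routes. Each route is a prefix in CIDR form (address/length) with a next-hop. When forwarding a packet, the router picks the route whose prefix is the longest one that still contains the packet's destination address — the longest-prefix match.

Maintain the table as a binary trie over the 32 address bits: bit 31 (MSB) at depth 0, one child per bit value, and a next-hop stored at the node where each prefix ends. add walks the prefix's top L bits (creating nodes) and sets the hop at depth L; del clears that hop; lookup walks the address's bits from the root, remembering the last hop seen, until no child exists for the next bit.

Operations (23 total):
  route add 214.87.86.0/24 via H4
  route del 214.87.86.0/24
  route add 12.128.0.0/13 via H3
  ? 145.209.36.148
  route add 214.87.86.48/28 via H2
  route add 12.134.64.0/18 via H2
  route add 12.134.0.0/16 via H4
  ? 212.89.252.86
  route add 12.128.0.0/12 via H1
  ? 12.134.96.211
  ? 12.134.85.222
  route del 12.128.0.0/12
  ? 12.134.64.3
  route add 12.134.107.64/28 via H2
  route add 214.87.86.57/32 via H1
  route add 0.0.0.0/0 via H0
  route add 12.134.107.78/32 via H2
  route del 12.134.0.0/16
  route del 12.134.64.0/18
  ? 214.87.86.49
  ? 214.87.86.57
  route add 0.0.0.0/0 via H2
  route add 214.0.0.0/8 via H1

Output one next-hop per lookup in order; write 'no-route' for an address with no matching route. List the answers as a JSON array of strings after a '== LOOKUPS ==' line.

Process each operation:
  + 214.87.86.0/24 (H4) depth=24
  - 214.87.86.0/24 clear@24
  + 12.128.0.0/13 (H3) depth=13
  Q 145.209.36.148: descend 1 ; hops seen [∅] ; pick no-route
  + 214.87.86.48/28 (H2) depth=28
  + 12.134.64.0/18 (H2) depth=18
  + 12.134.0.0/16 (H4) depth=16
  Q 212.89.252.86: descend 110101 ; hops seen [∅] ; pick no-route
  + 12.128.0.0/12 (H1) depth=12
  Q 12.134.96.211: descend 000011001000011001 ; hops seen [H1,H3,H4,H2] ; pick H2
  Q 12.134.85.222: descend 000011001000011001 ; hops seen [H1,H3,H4,H2] ; pick H2
  - 12.128.0.0/12 clear@12
  Q 12.134.64.3: descend 000011001000011001 ; hops seen [H3,H4,H2] ; pick H2
  + 12.134.107.64/28 (H2) depth=28
  + 214.87.86.57/32 (H1) depth=32
  + 0.0.0.0/0 (H0) depth=0
  + 12.134.107.78/32 (H2) depth=32
  - 12.134.0.0/16 clear@16
  - 12.134.64.0/18 clear@18
  Q 214.87.86.49: descend 1101011001010111010101100011 ; hops seen [H0,H2] ; pick H2
  Q 214.87.86.57: descend 11010110010101110101011000111001 ; hops seen [H0,H2,H1] ; pick H1
  + 0.0.0.0/0 (H2) depth=0
  + 214.0.0.0/8 (H1) depth=8

== LOOKUPS ==
["no-route","no-route","H2","H2","H2","H2","H1"]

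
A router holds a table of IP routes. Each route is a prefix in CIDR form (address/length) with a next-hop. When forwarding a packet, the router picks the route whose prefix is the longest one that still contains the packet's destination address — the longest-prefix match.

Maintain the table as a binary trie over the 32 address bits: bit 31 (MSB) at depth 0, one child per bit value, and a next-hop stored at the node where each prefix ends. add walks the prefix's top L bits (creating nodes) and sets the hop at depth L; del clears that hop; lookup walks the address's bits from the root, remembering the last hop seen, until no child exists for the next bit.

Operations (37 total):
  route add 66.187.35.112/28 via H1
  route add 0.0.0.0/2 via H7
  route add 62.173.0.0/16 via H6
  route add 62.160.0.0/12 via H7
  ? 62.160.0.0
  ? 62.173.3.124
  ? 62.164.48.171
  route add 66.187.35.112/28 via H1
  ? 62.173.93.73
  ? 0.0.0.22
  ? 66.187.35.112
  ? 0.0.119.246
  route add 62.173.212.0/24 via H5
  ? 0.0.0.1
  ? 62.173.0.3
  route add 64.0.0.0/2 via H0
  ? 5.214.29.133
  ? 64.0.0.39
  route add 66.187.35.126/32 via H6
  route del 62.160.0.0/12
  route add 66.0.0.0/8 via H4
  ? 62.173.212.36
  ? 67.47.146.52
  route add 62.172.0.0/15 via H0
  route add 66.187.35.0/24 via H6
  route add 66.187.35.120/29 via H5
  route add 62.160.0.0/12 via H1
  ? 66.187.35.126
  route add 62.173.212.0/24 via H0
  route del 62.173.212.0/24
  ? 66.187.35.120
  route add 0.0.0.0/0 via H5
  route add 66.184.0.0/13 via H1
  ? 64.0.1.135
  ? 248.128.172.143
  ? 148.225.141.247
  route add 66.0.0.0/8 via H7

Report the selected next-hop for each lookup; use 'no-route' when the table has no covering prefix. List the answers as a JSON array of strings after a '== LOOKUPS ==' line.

Trace:
  + 66.187.35.112/28 (H1) depth=28
  + 0.0.0.0/2 (H7) depth=2
  + 62.173.0.0/16 (H6) depth=16
  + 62.160.0.0/12 (H7) depth=12
  Q 62.160.0.0: descend 001111101010 ; hops seen [H7,H7] ; pick H7
  Q 62.173.3.124: descend 0011111010101101 ; hops seen [H7,H7,H6] ; pick H6
  Q 62.164.48.171: descend 001111101010 ; hops seen [H7,H7] ; pick H7
  + 66.187.35.112/28 (H1) depth=28
  Q 62.173.93.73: descend 0011111010101101 ; hops seen [H7,H7,H6] ; pick H6
  Q 0.0.0.22: descend 00 ; hops seen [H7] ; pick H7
  Q 66.187.35.112: descend 0100001010111011001000110111 ; hops seen [H1] ; pick H1
  Q 0.0.119.246: descend 00 ; hops seen [H7] ; pick H7
  + 62.173.212.0/24 (H5) depth=24
  Q 0.0.0.1: descend 00 ; hops seen [H7] ; pick H7
  Q 62.173.0.3: descend 0011111010101101 ; hops seen [H7,H7,H6] ; pick H6
  + 64.0.0.0/2 (H0) depth=2
  Q 5.214.29.133: descend 00 ; hops seen [H7] ; pick H7
  Q 64.0.0.39: descend 010000 ; hops seen [H0] ; pick H0
  + 66.187.35.126/32 (H6) depth=32
  del 62.160.0.0/12 (clear depth 12)
  + 66.0.0.0/8 (H4) depth=8
  Q 62.173.212.36: descend 001111101010110111010100 ; hops seen [H7,H6,H5] ; pick H5
  Q 67.47.146.52: descend 0100001 ; hops seen [H0] ; pick H0
  + 62.172.0.0/15 (H0) depth=15
  + 66.187.35.0/24 (H6) depth=24
  + 66.187.35.120/29 (H5) depth=29
  + 62.160.0.0/12 (H1) depth=12
  Q 66.187.35.126: descend 01000010101110110010001101111110 ; hops seen [H0,H4,H6,H1,H5,H6] ; pick H6
  + 62.173.212.0/24 (H0) depth=24
  del 62.173.212.0/24 (clear depth 24)
  Q 66.187.35.120: descend 01000010101110110010001101111 ; hops seen [H0,H4,H6,H1,H5] ; pick H5
  + 0.0.0.0/0 (H5) depth=0
  + 66.184.0.0/13 (H1) depth=13
  Q 64.0.1.135: descend 010000 ; hops seen [H5,H0] ; pick H0
  Q 248.128.172.143: descend ε ; hops seen [H5] ; pick H5
  Q 148.225.141.247: descend ε ; hops seen [H5] ; pick H5
  + 66.0.0.0/8 (H7) depth=8

== LOOKUPS ==
["H7","H6","H7","H6","H7","H1","H7","H7","H6","H7","H0","H5","H0","H6","H5","H0","H5","H5"]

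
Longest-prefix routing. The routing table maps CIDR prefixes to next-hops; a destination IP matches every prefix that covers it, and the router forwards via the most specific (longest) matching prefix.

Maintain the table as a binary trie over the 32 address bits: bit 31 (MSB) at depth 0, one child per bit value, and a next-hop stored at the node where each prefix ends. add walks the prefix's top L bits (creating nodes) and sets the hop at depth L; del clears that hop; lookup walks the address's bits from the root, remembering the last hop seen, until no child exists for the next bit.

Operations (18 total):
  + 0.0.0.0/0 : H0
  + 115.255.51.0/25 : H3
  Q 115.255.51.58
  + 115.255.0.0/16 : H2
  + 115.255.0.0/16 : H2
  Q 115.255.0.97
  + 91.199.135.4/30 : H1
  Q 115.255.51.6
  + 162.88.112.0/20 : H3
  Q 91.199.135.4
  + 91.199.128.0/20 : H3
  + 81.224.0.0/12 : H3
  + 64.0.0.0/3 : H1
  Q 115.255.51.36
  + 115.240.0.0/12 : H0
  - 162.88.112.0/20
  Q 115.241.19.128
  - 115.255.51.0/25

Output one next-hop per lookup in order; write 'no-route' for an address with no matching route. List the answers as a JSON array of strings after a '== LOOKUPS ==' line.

Apply in order:
  add 0.0.0.0/0 -> H0 at depth 0
  add 115.255.51.0/25 -> H3 at depth 25
  Q 115.255.51.58: descend 0111001111111111001100110 ; hops seen [H0,H3] ; pick H3
  add 115.255.0.0/16 -> H2 at depth 16
  add 115.255.0.0/16 -> H2 at depth 16
  Q 115.255.0.97: descend 011100111111111100 ; hops seen [H0,H2] ; pick H2
  add 91.199.135.4/30 -> H1 at depth 30
  Q 115.255.51.6: descend 0111001111111111001100110 ; hops seen [H0,H2,H3] ; pick H3
  add 162.88.112.0/20 -> H3 at depth 20
  Q 91.199.135.4: descend 010110111100011110000111000001 ; hops seen [H0,H1] ; pick H1
  add 91.199.128.0/20 -> H3 at depth 20
  add 81.224.0.0/12 -> H3 at depth 12
  add 64.0.0.0/3 -> H1 at depth 3
  Q 115.255.51.36: descend 0111001111111111001100110 ; hops seen [H0,H2,H3] ; pick H3
  add 115.240.0.0/12 -> H0 at depth 12
  del 162.88.112.0/20 (clear depth 20)
  Q 115.241.19.128: descend 011100111111 ; hops seen [H0,H0] ; pick H0
  del 115.255.51.0/25 (clear depth 25)

== LOOKUPS ==
["H3","H2","H3","H1","H3","H0"]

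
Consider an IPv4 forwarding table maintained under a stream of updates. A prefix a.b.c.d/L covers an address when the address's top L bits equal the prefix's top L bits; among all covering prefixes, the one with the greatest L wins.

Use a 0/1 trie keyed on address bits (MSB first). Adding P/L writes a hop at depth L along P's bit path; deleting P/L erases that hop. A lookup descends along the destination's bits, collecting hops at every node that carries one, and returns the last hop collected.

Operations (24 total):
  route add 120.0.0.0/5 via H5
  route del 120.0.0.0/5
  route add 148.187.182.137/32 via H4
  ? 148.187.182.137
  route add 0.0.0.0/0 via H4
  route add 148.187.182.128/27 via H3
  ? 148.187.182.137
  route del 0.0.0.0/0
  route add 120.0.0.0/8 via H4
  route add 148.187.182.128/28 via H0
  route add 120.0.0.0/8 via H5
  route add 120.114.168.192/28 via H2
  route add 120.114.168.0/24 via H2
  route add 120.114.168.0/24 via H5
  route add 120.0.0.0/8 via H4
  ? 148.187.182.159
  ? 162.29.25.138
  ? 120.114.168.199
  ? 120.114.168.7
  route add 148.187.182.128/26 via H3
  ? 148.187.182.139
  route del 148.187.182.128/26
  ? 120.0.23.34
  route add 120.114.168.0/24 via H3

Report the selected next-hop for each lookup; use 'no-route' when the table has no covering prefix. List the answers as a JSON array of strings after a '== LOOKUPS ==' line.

Process each operation:
  add 120.0.0.0/5 -> H5 at depth 5
  - 120.0.0.0/5 clear@5
  add 148.187.182.137/32 -> H4 at depth 32
  lookup 148.187.182.137: bits 10010100101110111011011010001001 walk d0:-→d1:-→d2:-→d3:-→d4:-→d5:-→d6:-→d7:-→d8:-→d9:-→d10:-→d11:-→d12:-→d13:-→d14:-→d15:-→d16:-→d17:-→d18:-→d19:-→d20:-→d21:-→d22:-→d23:-→d24:-→d25:-→d26:-→d27:-→d28:-→d29:-→d30:-→d31:-→d32:H4 -> H4
  add 0.0.0.0/0 -> H4 at depth 0
  add 148.187.182.128/27 -> H3 at depth 27
  lookup 148.187.182.137: bits 10010100101110111011011010001001 walk d0:H4→d1:-→d2:-→d3:-→d4:-→d5:-→d6:-→d7:-→d8:-→d9:-→d10:-→d11:-→d12:-→d13:-→d14:-→d15:-→d16:-→d17:-→d18:-→d19:-→d20:-→d21:-→d22:-→d23:-→d24:-→d25:-→d26:-→d27:H3→d28:-→d29:-→d30:-→d31:-→d32:H4 -> H4
  - 0.0.0.0/0 clear@0
  add 120.0.0.0/8 -> H4 at depth 8
  add 148.187.182.128/28 -> H0 at depth 28
  add 120.0.0.0/8 -> H5 at depth 8
  add 120.114.168.192/28 -> H2 at depth 28
  add 120.114.168.0/24 -> H2 at depth 24
  add 120.114.168.0/24 -> H5 at depth 24
  add 120.0.0.0/8 -> H4 at depth 8
  lookup 148.187.182.159: bits 100101001011101110110110100 walk d0:-→d1:-→d2:-→d3:-→d4:-→d5:-→d6:-→d7:-→d8:-→d9:-→d10:-→d11:-→d12:-→d13:-→d14:-→d15:-→d16:-→d17:-→d18:-→d19:-→d20:-→d21:-→d22:-→d23:-→d24:-→d25:-→d26:-→d27:H3 -> H3
  lookup 162.29.25.138: bits 10 walk d0:-→d1:-→d2:- -> no-route
  lookup 120.114.168.199: bits 0111100001110010101010001100 walk d0:-→d1:-→d2:-→d3:-→d4:-→d5:-→d6:-→d7:-→d8:H4→d9:-→d10:-→d11:-→d12:-→d13:-→d14:-→d15:-→d16:-→d17:-→d18:-→d19:-→d20:-→d21:-→d22:-→d23:-→d24:H5→d25:-→d26:-→d27:-→d28:H2 -> H2
  lookup 120.114.168.7: bits 011110000111001010101000 walk d0:-→d1:-→d2:-→d3:-→d4:-→d5:-→d6:-→d7:-→d8:H4→d9:-→d10:-→d11:-→d12:-→d13:-→d14:-→d15:-→d16:-→d17:-→d18:-→d19:-→d20:-→d21:-→d22:-→d23:-→d24:H5 -> H5
  add 148.187.182.128/26 -> H3 at depth 26
  lookup 148.187.182.139: bits 100101001011101110110110100010 walk d0:-→d1:-→d2:-→d3:-→d4:-→d5:-→d6:-→d7:-→d8:-→d9:-→d10:-→d11:-→d12:-→d13:-→d14:-→d15:-→d16:-→d17:-→d18:-→d19:-→d20:-→d21:-→d22:-→d23:-→d24:-→d25:-→d26:H3→d27:H3→d28:H0→d29:-→d30:- -> H0
  - 148.187.182.128/26 clear@26
  lookup 120.0.23.34: bits 011110000 walk d0:-→d1:-→d2:-→d3:-→d4:-→d5:-→d6:-→d7:-→d8:H4→d9:- -> H4
  add 120.114.168.0/24 -> H3 at depth 24

== LOOKUPS ==
["H4","H4","H3","no-route","H2","H5","H0","H4"]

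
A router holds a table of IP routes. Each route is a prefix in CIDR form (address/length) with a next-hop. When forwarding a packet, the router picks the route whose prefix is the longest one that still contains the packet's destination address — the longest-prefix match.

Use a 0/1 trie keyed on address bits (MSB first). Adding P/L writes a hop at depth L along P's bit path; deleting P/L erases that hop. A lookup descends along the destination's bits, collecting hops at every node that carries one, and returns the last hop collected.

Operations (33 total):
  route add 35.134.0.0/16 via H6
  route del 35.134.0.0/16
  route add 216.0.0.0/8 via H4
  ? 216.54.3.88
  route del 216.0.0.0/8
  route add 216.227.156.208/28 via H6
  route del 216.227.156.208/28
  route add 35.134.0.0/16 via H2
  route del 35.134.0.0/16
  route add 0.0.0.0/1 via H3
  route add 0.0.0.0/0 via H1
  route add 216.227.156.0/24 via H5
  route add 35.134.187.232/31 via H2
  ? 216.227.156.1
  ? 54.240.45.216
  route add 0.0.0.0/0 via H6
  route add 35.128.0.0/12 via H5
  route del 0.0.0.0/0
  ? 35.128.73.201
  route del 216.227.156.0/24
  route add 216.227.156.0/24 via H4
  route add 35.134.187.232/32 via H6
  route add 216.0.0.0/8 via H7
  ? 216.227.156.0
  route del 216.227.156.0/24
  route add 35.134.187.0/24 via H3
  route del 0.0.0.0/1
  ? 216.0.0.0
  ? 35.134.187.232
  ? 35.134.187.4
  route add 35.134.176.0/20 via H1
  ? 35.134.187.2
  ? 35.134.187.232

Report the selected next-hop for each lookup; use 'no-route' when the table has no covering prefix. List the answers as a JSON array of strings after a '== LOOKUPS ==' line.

Process each operation:
  + 35.134.0.0/16 (H6) depth=16
  del 35.134.0.0/16 (clear depth 16)
  + 216.0.0.0/8 (H4) depth=8
  Q 216.54.3.88: descend 11011000 ; hops seen [H4] ; pick H4
  del 216.0.0.0/8 (clear depth 8)
  + 216.227.156.208/28 (H6) depth=28
  del 216.227.156.208/28 (clear depth 28)
  + 35.134.0.0/16 (H2) depth=16
  del 35.134.0.0/16 (clear depth 16)
  + 0.0.0.0/1 (H3) depth=1
  + 0.0.0.0/0 (H1) depth=0
  + 216.227.156.0/24 (H5) depth=24
  + 35.134.187.232/31 (H2) depth=31
  Q 216.227.156.1: descend 110110001110001110011100 ; hops seen [H1,H5] ; pick H5
  Q 54.240.45.216: descend 001 ; hops seen [H1,H3] ; pick H3
  + 0.0.0.0/0 (H6) depth=0
  + 35.128.0.0/12 (H5) depth=12
  del 0.0.0.0/0 (clear depth 0)
  Q 35.128.73.201: descend 0010001110000 ; hops seen [H3,H5] ; pick H5
  del 216.227.156.0/24 (clear depth 24)
  + 216.227.156.0/24 (H4) depth=24
  + 35.134.187.232/32 (H6) depth=32
  + 216.0.0.0/8 (H7) depth=8
  Q 216.227.156.0: descend 110110001110001110011100 ; hops seen [H7,H4] ; pick H4
  del 216.227.156.0/24 (clear depth 24)
  + 35.134.187.0/24 (H3) depth=24
  del 0.0.0.0/1 (clear depth 1)
  Q 216.0.0.0: descend 11011000 ; hops seen [H7] ; pick H7
  Q 35.134.187.232: descend 00100011100001101011101111101000 ; hops seen [H5,H3,H2,H6] ; pick H6
  Q 35.134.187.4: descend 001000111000011010111011 ; hops seen [H5,H3] ; pick H3
  + 35.134.176.0/20 (H1) depth=20
  Q 35.134.187.2: descend 001000111000011010111011 ; hops seen [H5,H1,H3] ; pick H3
  Q 35.134.187.232: descend 00100011100001101011101111101000 ; hops seen [H5,H1,H3,H2,H6] ; pick H6

== LOOKUPS ==
["H4","H5","H3","H5","H4","H7","H6","H3","H3","H6"]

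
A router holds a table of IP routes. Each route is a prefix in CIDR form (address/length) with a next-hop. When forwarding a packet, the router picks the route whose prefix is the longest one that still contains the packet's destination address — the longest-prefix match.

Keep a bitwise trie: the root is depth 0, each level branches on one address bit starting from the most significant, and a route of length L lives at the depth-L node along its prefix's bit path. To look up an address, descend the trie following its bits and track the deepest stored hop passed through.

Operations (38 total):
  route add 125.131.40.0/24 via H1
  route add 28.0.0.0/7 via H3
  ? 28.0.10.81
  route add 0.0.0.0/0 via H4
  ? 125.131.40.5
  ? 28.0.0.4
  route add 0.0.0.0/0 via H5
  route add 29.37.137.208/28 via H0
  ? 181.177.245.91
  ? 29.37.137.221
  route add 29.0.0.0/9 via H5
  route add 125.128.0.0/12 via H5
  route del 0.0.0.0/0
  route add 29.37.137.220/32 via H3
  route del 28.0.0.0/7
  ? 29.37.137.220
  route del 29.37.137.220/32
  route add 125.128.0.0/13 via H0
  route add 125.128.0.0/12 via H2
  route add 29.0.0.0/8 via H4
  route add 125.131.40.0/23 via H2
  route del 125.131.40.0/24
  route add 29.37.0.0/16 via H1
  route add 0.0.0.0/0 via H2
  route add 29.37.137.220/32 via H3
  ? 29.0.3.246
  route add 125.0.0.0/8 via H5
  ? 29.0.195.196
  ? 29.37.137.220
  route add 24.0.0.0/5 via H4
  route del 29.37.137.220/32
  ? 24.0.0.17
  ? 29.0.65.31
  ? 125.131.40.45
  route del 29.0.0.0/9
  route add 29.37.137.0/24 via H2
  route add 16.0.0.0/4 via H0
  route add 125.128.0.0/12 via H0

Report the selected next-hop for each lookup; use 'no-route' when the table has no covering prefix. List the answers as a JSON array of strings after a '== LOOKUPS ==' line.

Trace:
  add 125.131.40.0/24 -> H1 at depth 24
  add 28.0.0.0/7 -> H3 at depth 7
  lookup 28.0.10.81: bits 0001110 walk d0:-→d1:-→d2:-→d3:-→d4:-→d5:-→d6:-→d7:H3 -> H3
  add 0.0.0.0/0 -> H4 at depth 0
  lookup 125.131.40.5: bits 011111011000001100101000 walk d0:H4→d1:-→d2:-→d3:-→d4:-→d5:-→d6:-→d7:-→d8:-→d9:-→d10:-→d11:-→d12:-→d13:-→d14:-→d15:-→d16:-→d17:-→d18:-→d19:-→d20:-→d21:-→d22:-→d23:-→d24:H1 -> H1
  lookup 28.0.0.4: bits 0001110 walk d0:H4→d1:-→d2:-→d3:-→d4:-→d5:-→d6:-→d7:H3 -> H3
  add 0.0.0.0/0 -> H5 at depth 0
  add 29.37.137.208/28 -> H0 at depth 28
  lookup 181.177.245.91: bits ε walk d0:H5 -> H5
  lookup 29.37.137.221: bits 0001110100100101100010011101 walk d0:H5→d1:-→d2:-→d3:-→d4:-→d5:-→d6:-→d7:H3→d8:-→d9:-→d10:-→d11:-→d12:-→d13:-→d14:-→d15:-→d16:-→d17:-→d18:-→d19:-→d20:-→d21:-→d22:-→d23:-→d24:-→d25:-→d26:-→d27:-→d28:H0 -> H0
  add 29.0.0.0/9 -> H5 at depth 9
  add 125.128.0.0/12 -> H5 at depth 12
  - 0.0.0.0/0 clear@0
  add 29.37.137.220/32 -> H3 at depth 32
  - 28.0.0.0/7 clear@7
  lookup 29.37.137.220: bits 00011101001001011000100111011100 walk d0:-→d1:-→d2:-→d3:-→d4:-→d5:-→d6:-→d7:-→d8:-→d9:H5→d10:-→d11:-→d12:-→d13:-→d14:-→d15:-→d16:-→d17:-→d18:-→d19:-→d20:-→d21:-→d22:-→d23:-→d24:-→d25:-→d26:-→d27:-→d28:H0→d29:-→d30:-→d31:-→d32:H3 -> H3
  - 29.37.137.220/32 clear@32
  add 125.128.0.0/13 -> H0 at depth 13
  add 125.128.0.0/12 -> H2 at depth 12
  add 29.0.0.0/8 -> H4 at depth 8
  add 125.131.40.0/23 -> H2 at depth 23
  - 125.131.40.0/24 clear@24
  add 29.37.0.0/16 -> H1 at depth 16
  add 0.0.0.0/0 -> H2 at depth 0
  add 29.37.137.220/32 -> H3 at depth 32
  lookup 29.0.3.246: bits 0001110100 walk d0:H2→d1:-→d2:-→d3:-→d4:-→d5:-→d6:-→d7:-→d8:H4→d9:H5→d10:- -> H5
  add 125.0.0.0/8 -> H5 at depth 8
  lookup 29.0.195.196: bits 0001110100 walk d0:H2→d1:-→d2:-→d3:-→d4:-→d5:-→d6:-→d7:-→d8:H4→d9:H5→d10:- -> H5
  lookup 29.37.137.220: bits 00011101001001011000100111011100 walk d0:H2→d1:-→d2:-→d3:-→d4:-→d5:-→d6:-→d7:-→d8:H4→d9:H5→d10:-→d11:-→d12:-→d13:-→d14:-→d15:-→d16:H1→d17:-→d18:-→d19:-→d20:-→d21:-→d22:-→d23:-→d24:-→d25:-→d26:-→d27:-→d28:H0→d29:-→d30:-→d31:-→d32:H3 -> H3
  add 24.0.0.0/5 -> H4 at depth 5
  - 29.37.137.220/32 clear@32
  lookup 24.0.0.17: bits 00011 walk d0:H2→d1:-→d2:-→d3:-→d4:-→d5:H4 -> H4
  lookup 29.0.65.31: bits 0001110100 walk d0:H2→d1:-→d2:-→d3:-→d4:-→d5:H4→d6:-→d7:-→d8:H4→d9:H5→d10:- -> H5
  lookup 125.131.40.45: bits 011111011000001100101000 walk d0:H2→d1:-→d2:-→d3:-→d4:-→d5:-→d6:-→d7:-→d8:H5→d9:-→d10:-→d11:-→d12:H2→d13:H0→d14:-→d15:-→d16:-→d17:-→d18:-→d19:-→d20:-→d21:-→d22:-→d23:H2→d24:- -> H2
  - 29.0.0.0/9 clear@9
  add 29.37.137.0/24 -> H2 at depth 24
  add 16.0.0.0/4 -> H0 at depth 4
  add 125.128.0.0/12 -> H0 at depth 12

== LOOKUPS ==
["H3","H1","H3","H5","H0","H3","H5","H5","H3","H4","H5","H2"]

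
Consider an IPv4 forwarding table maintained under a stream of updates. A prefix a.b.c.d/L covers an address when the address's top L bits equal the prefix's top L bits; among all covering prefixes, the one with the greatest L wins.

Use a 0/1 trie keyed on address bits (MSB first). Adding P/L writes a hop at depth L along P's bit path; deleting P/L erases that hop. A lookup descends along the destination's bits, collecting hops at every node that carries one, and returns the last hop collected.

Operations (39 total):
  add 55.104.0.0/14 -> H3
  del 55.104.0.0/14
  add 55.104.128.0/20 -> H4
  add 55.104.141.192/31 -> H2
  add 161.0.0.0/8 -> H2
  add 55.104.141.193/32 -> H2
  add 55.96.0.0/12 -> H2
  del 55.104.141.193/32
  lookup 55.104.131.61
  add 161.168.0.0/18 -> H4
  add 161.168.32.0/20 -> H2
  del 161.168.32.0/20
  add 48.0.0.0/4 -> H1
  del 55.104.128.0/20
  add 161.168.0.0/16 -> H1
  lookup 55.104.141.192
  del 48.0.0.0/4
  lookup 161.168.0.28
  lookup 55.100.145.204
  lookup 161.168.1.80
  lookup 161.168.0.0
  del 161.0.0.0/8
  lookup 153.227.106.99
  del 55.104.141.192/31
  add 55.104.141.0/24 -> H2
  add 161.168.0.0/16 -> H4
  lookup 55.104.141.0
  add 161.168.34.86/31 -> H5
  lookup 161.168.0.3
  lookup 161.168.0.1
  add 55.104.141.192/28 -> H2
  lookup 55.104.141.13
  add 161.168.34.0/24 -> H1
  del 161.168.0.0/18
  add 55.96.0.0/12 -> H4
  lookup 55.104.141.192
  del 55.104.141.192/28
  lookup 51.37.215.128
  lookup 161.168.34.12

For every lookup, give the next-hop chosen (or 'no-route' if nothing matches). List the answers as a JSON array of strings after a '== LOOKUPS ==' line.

Apply in order:
  add 55.104.0.0/14 -> H3 at depth 14
  del 55.104.0.0/14 (clear depth 14)
  add 55.104.128.0/20 -> H4 at depth 20
  add 55.104.141.192/31 -> H2 at depth 31
  add 161.0.0.0/8 -> H2 at depth 8
  add 55.104.141.193/32 -> H2 at depth 32
  add 55.96.0.0/12 -> H2 at depth 12
  del 55.104.141.193/32 (clear depth 32)
  Q 55.104.131.61: descend 00110111011010001000 ; hops seen [H2,H4] ; pick H4
  add 161.168.0.0/18 -> H4 at depth 18
  add 161.168.32.0/20 -> H2 at depth 20
  del 161.168.32.0/20 (clear depth 20)
  add 48.0.0.0/4 -> H1 at depth 4
  del 55.104.128.0/20 (clear depth 20)
  add 161.168.0.0/16 -> H1 at depth 16
  Q 55.104.141.192: descend 0011011101101000100011011100000 ; hops seen [H1,H2,H2] ; pick H2
  del 48.0.0.0/4 (clear depth 4)
  Q 161.168.0.28: descend 101000011010100000 ; hops seen [H2,H1,H4] ; pick H4
  Q 55.100.145.204: descend 001101110110 ; hops seen [H2] ; pick H2
  Q 161.168.1.80: descend 101000011010100000 ; hops seen [H2,H1,H4] ; pick H4
  Q 161.168.0.0: descend 101000011010100000 ; hops seen [H2,H1,H4] ; pick H4
  del 161.0.0.0/8 (clear depth 8)
  Q 153.227.106.99: descend 10 ; hops seen [∅] ; pick no-route
  del 55.104.141.192/31 (clear depth 31)
  add 55.104.141.0/24 -> H2 at depth 24
  add 161.168.0.0/16 -> H4 at depth 16
  Q 55.104.141.0: descend 001101110110100010001101 ; hops seen [H2,H2] ; pick H2
  add 161.168.34.86/31 -> H5 at depth 31
  Q 161.168.0.3: descend 101000011010100000 ; hops seen [H4,H4] ; pick H4
  Q 161.168.0.1: descend 101000011010100000 ; hops seen [H4,H4] ; pick H4
  add 55.104.141.192/28 -> H2 at depth 28
  Q 55.104.141.13: descend 001101110110100010001101 ; hops seen [H2,H2] ; pick H2
  add 161.168.34.0/24 -> H1 at depth 24
  del 161.168.0.0/18 (clear depth 18)
  add 55.96.0.0/12 -> H4 at depth 12
  Q 55.104.141.192: descend 0011011101101000100011011100000 ; hops seen [H4,H2,H2] ; pick H2
  del 55.104.141.192/28 (clear depth 28)
  Q 51.37.215.128: descend 00110 ; hops seen [∅] ; pick no-route
  Q 161.168.34.12: descend 1010000110101000001000100 ; hops seen [H4,H1] ; pick H1

== LOOKUPS ==
["H4","H2","H4","H2","H4","H4","no-route","H2","H4","H4","H2","H2","no-route","H1"]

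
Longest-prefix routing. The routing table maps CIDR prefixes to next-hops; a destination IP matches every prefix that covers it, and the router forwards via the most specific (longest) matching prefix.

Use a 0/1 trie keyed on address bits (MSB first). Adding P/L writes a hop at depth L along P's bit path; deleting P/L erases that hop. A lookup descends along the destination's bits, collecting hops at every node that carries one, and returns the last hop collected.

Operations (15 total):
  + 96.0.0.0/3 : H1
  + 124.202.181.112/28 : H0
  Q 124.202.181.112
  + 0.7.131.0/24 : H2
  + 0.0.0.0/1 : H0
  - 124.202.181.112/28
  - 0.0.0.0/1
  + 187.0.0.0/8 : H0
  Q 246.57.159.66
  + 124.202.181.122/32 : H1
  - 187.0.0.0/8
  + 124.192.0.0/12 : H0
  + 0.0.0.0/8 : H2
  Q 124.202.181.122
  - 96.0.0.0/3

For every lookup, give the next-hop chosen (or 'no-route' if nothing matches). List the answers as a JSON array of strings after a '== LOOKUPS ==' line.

Process each operation:
  + 96.0.0.0/3 (H1) depth=3
  + 124.202.181.112/28 (H0) depth=28
  ? 124.202.181.112  path d0:-→d1:-→d2:-→d3:H1→d4:-→d5:-→d6:-→d7:-→d8:-→d9:-→d10:-→d11:-→d12:-→d13:-→d14:-→d15:-→d16:-→d17:-→d18:-→d19:-→d20:-→d21:-→d22:-→d23:-→d24:-→d25:-→d26:-→d27:-→d28:H0  best=H0
  + 0.7.131.0/24 (H2) depth=24
  + 0.0.0.0/1 (H0) depth=1
  - 124.202.181.112/28 clear@28
  - 0.0.0.0/1 clear@1
  + 187.0.0.0/8 (H0) depth=8
  ? 246.57.159.66  path d0:-→d1:-  best=no-route
  + 124.202.181.122/32 (H1) depth=32
  - 187.0.0.0/8 clear@8
  + 124.192.0.0/12 (H0) depth=12
  + 0.0.0.0/8 (H2) depth=8
  ? 124.202.181.122  path d0:-→d1:-→d2:-→d3:H1→d4:-→d5:-→d6:-→d7:-→d8:-→d9:-→d10:-→d11:-→d12:H0→d13:-→d14:-→d15:-→d16:-→d17:-→d18:-→d19:-→d20:-→d21:-→d22:-→d23:-→d24:-→d25:-→d26:-→d27:-→d28:-→d29:-→d30:-→d31:-→d32:H1  best=H1
  - 96.0.0.0/3 clear@3

== LOOKUPS ==
["H0","no-route","H1"]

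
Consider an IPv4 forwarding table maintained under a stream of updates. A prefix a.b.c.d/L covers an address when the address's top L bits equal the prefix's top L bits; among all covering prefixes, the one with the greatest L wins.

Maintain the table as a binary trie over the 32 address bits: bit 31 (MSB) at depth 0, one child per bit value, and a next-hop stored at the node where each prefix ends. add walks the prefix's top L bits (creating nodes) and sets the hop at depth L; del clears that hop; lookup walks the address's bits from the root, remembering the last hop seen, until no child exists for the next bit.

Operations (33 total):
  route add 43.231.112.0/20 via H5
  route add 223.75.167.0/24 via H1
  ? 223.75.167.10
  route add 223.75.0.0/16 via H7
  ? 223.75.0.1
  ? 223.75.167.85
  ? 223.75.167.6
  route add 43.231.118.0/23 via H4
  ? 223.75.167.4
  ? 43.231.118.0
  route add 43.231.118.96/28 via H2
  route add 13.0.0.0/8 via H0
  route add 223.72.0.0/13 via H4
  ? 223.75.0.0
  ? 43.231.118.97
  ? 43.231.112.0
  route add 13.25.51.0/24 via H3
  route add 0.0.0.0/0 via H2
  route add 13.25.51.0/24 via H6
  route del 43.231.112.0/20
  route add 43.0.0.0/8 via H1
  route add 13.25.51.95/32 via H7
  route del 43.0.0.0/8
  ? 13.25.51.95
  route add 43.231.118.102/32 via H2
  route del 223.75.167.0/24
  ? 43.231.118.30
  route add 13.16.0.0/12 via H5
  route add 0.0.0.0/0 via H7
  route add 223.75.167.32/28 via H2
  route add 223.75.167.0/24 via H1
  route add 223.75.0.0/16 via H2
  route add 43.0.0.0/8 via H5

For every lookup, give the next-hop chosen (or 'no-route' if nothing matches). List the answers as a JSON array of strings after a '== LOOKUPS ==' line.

Process each operation:
  + 43.231.112.0/20 (H5) depth=20
  + 223.75.167.0/24 (H1) depth=24
  ? 223.75.167.10  path d0:-→d1:-→d2:-→d3:-→d4:-→d5:-→d6:-→d7:-→d8:-→d9:-→d10:-→d11:-→d12:-→d13:-→d14:-→d15:-→d16:-→d17:-→d18:-→d19:-→d20:-→d21:-→d22:-→d23:-→d24:H1  best=H1
  + 223.75.0.0/16 (H7) depth=16
  ? 223.75.0.1  path d0:-→d1:-→d2:-→d3:-→d4:-→d5:-→d6:-→d7:-→d8:-→d9:-→d10:-→d11:-→d12:-→d13:-→d14:-→d15:-→d16:H7  best=H7
  ? 223.75.167.85  path d0:-→d1:-→d2:-→d3:-→d4:-→d5:-→d6:-→d7:-→d8:-→d9:-→d10:-→d11:-→d12:-→d13:-→d14:-→d15:-→d16:H7→d17:-→d18:-→d19:-→d20:-→d21:-→d22:-→d23:-→d24:H1  best=H1
  ? 223.75.167.6  path d0:-→d1:-→d2:-→d3:-→d4:-→d5:-→d6:-→d7:-→d8:-→d9:-→d10:-→d11:-→d12:-→d13:-→d14:-→d15:-→d16:H7→d17:-→d18:-→d19:-→d20:-→d21:-→d22:-→d23:-→d24:H1  best=H1
  + 43.231.118.0/23 (H4) depth=23
  ? 223.75.167.4  path d0:-→d1:-→d2:-→d3:-→d4:-→d5:-→d6:-→d7:-→d8:-→d9:-→d10:-→d11:-→d12:-→d13:-→d14:-→d15:-→d16:H7→d17:-→d18:-→d19:-→d20:-→d21:-→d22:-→d23:-→d24:H1  best=H1
  ? 43.231.118.0  path d0:-→d1:-→d2:-→d3:-→d4:-→d5:-→d6:-→d7:-→d8:-→d9:-→d10:-→d11:-→d12:-→d13:-→d14:-→d15:-→d16:-→d17:-→d18:-→d19:-→d20:H5→d21:-→d22:-→d23:H4  best=H4
  + 43.231.118.96/28 (H2) depth=28
  + 13.0.0.0/8 (H0) depth=8
  + 223.72.0.0/13 (H4) depth=13
  ? 223.75.0.0  path d0:-→d1:-→d2:-→d3:-→d4:-→d5:-→d6:-→d7:-→d8:-→d9:-→d10:-→d11:-→d12:-→d13:H4→d14:-→d15:-→d16:H7  best=H7
  ? 43.231.118.97  path d0:-→d1:-→d2:-→d3:-→d4:-→d5:-→d6:-→d7:-→d8:-→d9:-→d10:-→d11:-→d12:-→d13:-→d14:-→d15:-→d16:-→d17:-→d18:-→d19:-→d20:H5→d21:-→d22:-→d23:H4→d24:-→d25:-→d26:-→d27:-→d28:H2  best=H2
  ? 43.231.112.0  path d0:-→d1:-→d2:-→d3:-→d4:-→d5:-→d6:-→d7:-→d8:-→d9:-→d10:-→d11:-→d12:-→d13:-→d14:-→d15:-→d16:-→d17:-→d18:-→d19:-→d20:H5→d21:-  best=H5
  + 13.25.51.0/24 (H3) depth=24
  + 0.0.0.0/0 (H2) depth=0
  + 13.25.51.0/24 (H6) depth=24
  del 43.231.112.0/20 (clear depth 20)
  + 43.0.0.0/8 (H1) depth=8
  + 13.25.51.95/32 (H7) depth=32
  del 43.0.0.0/8 (clear depth 8)
  ? 13.25.51.95  path d0:H2→d1:-→d2:-→d3:-→d4:-→d5:-→d6:-→d7:-→d8:H0→d9:-→d10:-→d11:-→d12:-→d13:-→d14:-→d15:-→d16:-→d17:-→d18:-→d19:-→d20:-→d21:-→d22:-→d23:-→d24:H6→d25:-→d26:-→d27:-→d28:-→d29:-→d30:-→d31:-→d32:H7  best=H7
  + 43.231.118.102/32 (H2) depth=32
  del 223.75.167.0/24 (clear depth 24)
  ? 43.231.118.30  path d0:H2→d1:-→d2:-→d3:-→d4:-→d5:-→d6:-→d7:-→d8:-→d9:-→d10:-→d11:-→d12:-→d13:-→d14:-→d15:-→d16:-→d17:-→d18:-→d19:-→d20:-→d21:-→d22:-→d23:H4→d24:-→d25:-  best=H4
  + 13.16.0.0/12 (H5) depth=12
  + 0.0.0.0/0 (H7) depth=0
  + 223.75.167.32/28 (H2) depth=28
  + 223.75.167.0/24 (H1) depth=24
  + 223.75.0.0/16 (H2) depth=16
  + 43.0.0.0/8 (H5) depth=8

== LOOKUPS ==
["H1","H7","H1","H1","H1","H4","H7","H2","H5","H7","H4"]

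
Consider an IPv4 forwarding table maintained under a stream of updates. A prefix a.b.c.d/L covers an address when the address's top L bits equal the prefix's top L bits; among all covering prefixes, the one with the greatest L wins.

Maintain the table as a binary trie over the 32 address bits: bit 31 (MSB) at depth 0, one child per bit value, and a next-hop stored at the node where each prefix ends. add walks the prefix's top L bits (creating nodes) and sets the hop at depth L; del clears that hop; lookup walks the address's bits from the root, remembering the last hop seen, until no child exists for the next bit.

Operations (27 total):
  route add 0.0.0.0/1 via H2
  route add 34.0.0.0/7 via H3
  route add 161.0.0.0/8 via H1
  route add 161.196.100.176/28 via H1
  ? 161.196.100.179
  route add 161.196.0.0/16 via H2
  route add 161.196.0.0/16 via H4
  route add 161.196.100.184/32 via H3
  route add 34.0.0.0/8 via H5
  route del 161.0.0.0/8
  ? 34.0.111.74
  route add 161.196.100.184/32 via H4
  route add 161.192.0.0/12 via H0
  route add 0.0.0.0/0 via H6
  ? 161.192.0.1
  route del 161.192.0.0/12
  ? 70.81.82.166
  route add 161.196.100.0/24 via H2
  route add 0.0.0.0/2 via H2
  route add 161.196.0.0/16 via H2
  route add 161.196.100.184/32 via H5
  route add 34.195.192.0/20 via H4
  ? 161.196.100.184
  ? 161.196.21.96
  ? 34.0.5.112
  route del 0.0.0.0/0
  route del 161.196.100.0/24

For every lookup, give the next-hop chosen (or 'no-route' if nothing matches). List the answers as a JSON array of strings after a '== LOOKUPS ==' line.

Trace:
  add 0.0.0.0/1 -> H2 at depth 1
  add 34.0.0.0/7 -> H3 at depth 7
  add 161.0.0.0/8 -> H1 at depth 8
  add 161.196.100.176/28 -> H1 at depth 28
  Q 161.196.100.179: descend 1010000111000100011001001011 ; hops seen [H1,H1] ; pick H1
  add 161.196.0.0/16 -> H2 at depth 16
  add 161.196.0.0/16 -> H4 at depth 16
  add 161.196.100.184/32 -> H3 at depth 32
  add 34.0.0.0/8 -> H5 at depth 8
  del 161.0.0.0/8 (clear depth 8)
  Q 34.0.111.74: descend 00100010 ; hops seen [H2,H3,H5] ; pick H5
  add 161.196.100.184/32 -> H4 at depth 32
  add 161.192.0.0/12 -> H0 at depth 12
  add 0.0.0.0/0 -> H6 at depth 0
  Q 161.192.0.1: descend 1010000111000 ; hops seen [H6,H0] ; pick H0
  del 161.192.0.0/12 (clear depth 12)
  Q 70.81.82.166: descend 0 ; hops seen [H6,H2] ; pick H2
  add 161.196.100.0/24 -> H2 at depth 24
  add 0.0.0.0/2 -> H2 at depth 2
  add 161.196.0.0/16 -> H2 at depth 16
  add 161.196.100.184/32 -> H5 at depth 32
  add 34.195.192.0/20 -> H4 at depth 20
  Q 161.196.100.184: descend 10100001110001000110010010111000 ; hops seen [H6,H2,H2,H1,H5] ; pick H5
  Q 161.196.21.96: descend 10100001110001000 ; hops seen [H6,H2] ; pick H2
  Q 34.0.5.112: descend 00100010 ; hops seen [H6,H2,H2,H3,H5] ; pick H5
  del 0.0.0.0/0 (clear depth 0)
  del 161.196.100.0/24 (clear depth 24)

== LOOKUPS ==
["H1","H5","H0","H2","H5","H2","H5"]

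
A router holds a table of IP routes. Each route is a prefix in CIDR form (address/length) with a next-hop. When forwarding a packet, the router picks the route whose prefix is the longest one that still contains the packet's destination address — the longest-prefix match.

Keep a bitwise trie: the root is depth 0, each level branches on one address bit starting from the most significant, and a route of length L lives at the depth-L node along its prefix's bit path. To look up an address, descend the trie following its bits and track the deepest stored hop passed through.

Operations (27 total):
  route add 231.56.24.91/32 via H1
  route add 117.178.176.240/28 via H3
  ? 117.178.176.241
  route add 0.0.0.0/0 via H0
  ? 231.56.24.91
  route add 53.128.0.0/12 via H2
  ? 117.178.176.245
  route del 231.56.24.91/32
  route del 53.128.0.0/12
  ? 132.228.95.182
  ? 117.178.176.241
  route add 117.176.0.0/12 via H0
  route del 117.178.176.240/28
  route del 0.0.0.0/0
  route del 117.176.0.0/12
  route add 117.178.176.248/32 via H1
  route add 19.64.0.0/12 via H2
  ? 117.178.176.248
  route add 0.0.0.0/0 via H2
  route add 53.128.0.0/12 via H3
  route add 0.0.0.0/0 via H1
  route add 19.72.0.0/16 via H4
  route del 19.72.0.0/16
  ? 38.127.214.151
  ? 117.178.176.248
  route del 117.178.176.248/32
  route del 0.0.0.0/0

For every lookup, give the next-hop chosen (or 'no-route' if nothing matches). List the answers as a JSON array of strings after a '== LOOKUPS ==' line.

Process each operation:
  add 231.56.24.91/32 -> H1 at depth 32
  add 117.178.176.240/28 -> H3 at depth 28
  lookup 117.178.176.241: bits 0111010110110010101100001111 walk d0:-→d1:-→d2:-→d3:-→d4:-→d5:-→d6:-→d7:-→d8:-→d9:-→d10:-→d11:-→d12:-→d13:-→d14:-→d15:-→d16:-→d17:-→d18:-→d19:-→d20:-→d21:-→d22:-→d23:-→d24:-→d25:-→d26:-→d27:-→d28:H3 -> H3
  add 0.0.0.0/0 -> H0 at depth 0
  lookup 231.56.24.91: bits 11100111001110000001100001011011 walk d0:H0→d1:-→d2:-→d3:-→d4:-→d5:-→d6:-→d7:-→d8:-→d9:-→d10:-→d11:-→d12:-→d13:-→d14:-→d15:-→d16:-→d17:-→d18:-→d19:-→d20:-→d21:-→d22:-→d23:-→d24:-→d25:-→d26:-→d27:-→d28:-→d29:-→d30:-→d31:-→d32:H1 -> H1
  add 53.128.0.0/12 -> H2 at depth 12
  lookup 117.178.176.245: bits 0111010110110010101100001111 walk d0:H0→d1:-→d2:-→d3:-→d4:-→d5:-→d6:-→d7:-→d8:-→d9:-→d10:-→d11:-→d12:-→d13:-→d14:-→d15:-→d16:-→d17:-→d18:-→d19:-→d20:-→d21:-→d22:-→d23:-→d24:-→d25:-→d26:-→d27:-→d28:H3 -> H3
  - 231.56.24.91/32 clear@32
  - 53.128.0.0/12 clear@12
  lookup 132.228.95.182: bits 1 walk d0:H0→d1:- -> H0
  lookup 117.178.176.241: bits 0111010110110010101100001111 walk d0:H0→d1:-→d2:-→d3:-→d4:-→d5:-→d6:-→d7:-→d8:-→d9:-→d10:-→d11:-→d12:-→d13:-→d14:-→d15:-→d16:-→d17:-→d18:-→d19:-→d20:-→d21:-→d22:-→d23:-→d24:-→d25:-→d26:-→d27:-→d28:H3 -> H3
  add 117.176.0.0/12 -> H0 at depth 12
  - 117.178.176.240/28 clear@28
  - 0.0.0.0/0 clear@0
  - 117.176.0.0/12 clear@12
  add 117.178.176.248/32 -> H1 at depth 32
  add 19.64.0.0/12 -> H2 at depth 12
  lookup 117.178.176.248: bits 01110101101100101011000011111000 walk d0:-→d1:-→d2:-→d3:-→d4:-→d5:-→d6:-→d7:-→d8:-→d9:-→d10:-→d11:-→d12:-→d13:-→d14:-→d15:-→d16:-→d17:-→d18:-→d19:-→d20:-→d21:-→d22:-→d23:-→d24:-→d25:-→d26:-→d27:-→d28:-→d29:-→d30:-→d31:-→d32:H1 -> H1
  add 0.0.0.0/0 -> H2 at depth 0
  add 53.128.0.0/12 -> H3 at depth 12
  add 0.0.0.0/0 -> H1 at depth 0
  add 19.72.0.0/16 -> H4 at depth 16
  - 19.72.0.0/16 clear@16
  lookup 38.127.214.151: bits 001 walk d0:H1→d1:-→d2:-→d3:- -> H1
  lookup 117.178.176.248: bits 01110101101100101011000011111000 walk d0:H1→d1:-→d2:-→d3:-→d4:-→d5:-→d6:-→d7:-→d8:-→d9:-→d10:-→d11:-→d12:-→d13:-→d14:-→d15:-→d16:-→d17:-→d18:-→d19:-→d20:-→d21:-→d22:-→d23:-→d24:-→d25:-→d26:-→d27:-→d28:-→d29:-→d30:-→d31:-→d32:H1 -> H1
  - 117.178.176.248/32 clear@32
  - 0.0.0.0/0 clear@0

== LOOKUPS ==
["H3","H1","H3","H0","H3","H1","H1","H1"]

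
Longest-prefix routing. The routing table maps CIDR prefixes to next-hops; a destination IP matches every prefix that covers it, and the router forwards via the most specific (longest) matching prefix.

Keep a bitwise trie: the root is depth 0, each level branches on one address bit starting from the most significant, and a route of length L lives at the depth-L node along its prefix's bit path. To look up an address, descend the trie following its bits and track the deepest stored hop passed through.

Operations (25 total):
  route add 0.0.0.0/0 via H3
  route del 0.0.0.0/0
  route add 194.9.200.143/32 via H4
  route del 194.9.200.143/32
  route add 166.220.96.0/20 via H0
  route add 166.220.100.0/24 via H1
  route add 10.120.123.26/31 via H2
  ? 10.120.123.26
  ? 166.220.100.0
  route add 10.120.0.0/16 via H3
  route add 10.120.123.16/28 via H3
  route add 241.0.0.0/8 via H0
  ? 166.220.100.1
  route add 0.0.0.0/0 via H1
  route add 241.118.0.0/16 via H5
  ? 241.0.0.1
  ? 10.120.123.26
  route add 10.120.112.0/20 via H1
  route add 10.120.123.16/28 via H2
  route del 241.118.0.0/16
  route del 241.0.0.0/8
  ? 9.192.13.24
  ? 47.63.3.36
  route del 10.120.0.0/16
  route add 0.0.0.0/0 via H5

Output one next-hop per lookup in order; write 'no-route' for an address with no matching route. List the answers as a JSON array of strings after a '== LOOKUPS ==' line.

Trace:
  add 0.0.0.0/0 -> H3 at depth 0
  - 0.0.0.0/0 clear@0
  add 194.9.200.143/32 -> H4 at depth 32
  - 194.9.200.143/32 clear@32
  add 166.220.96.0/20 -> H0 at depth 20
  add 166.220.100.0/24 -> H1 at depth 24
  add 10.120.123.26/31 -> H2 at depth 31
  lookup 10.120.123.26: bits 0000101001111000011110110001101 walk d0:-→d1:-→d2:-→d3:-→d4:-→d5:-→d6:-→d7:-→d8:-→d9:-→d10:-→d11:-→d12:-→d13:-→d14:-→d15:-→d16:-→d17:-→d18:-→d19:-→d20:-→d21:-→d22:-→d23:-→d24:-→d25:-→d26:-→d27:-→d28:-→d29:-→d30:-→d31:H2 -> H2
  lookup 166.220.100.0: bits 101001101101110001100100 walk d0:-→d1:-→d2:-→d3:-→d4:-→d5:-→d6:-→d7:-→d8:-→d9:-→d10:-→d11:-→d12:-→d13:-→d14:-→d15:-→d16:-→d17:-→d18:-→d19:-→d20:H0→d21:-→d22:-→d23:-→d24:H1 -> H1
  add 10.120.0.0/16 -> H3 at depth 16
  add 10.120.123.16/28 -> H3 at depth 28
  add 241.0.0.0/8 -> H0 at depth 8
  lookup 166.220.100.1: bits 101001101101110001100100 walk d0:-→d1:-→d2:-→d3:-→d4:-→d5:-→d6:-→d7:-→d8:-→d9:-→d10:-→d11:-→d12:-→d13:-→d14:-→d15:-→d16:-→d17:-→d18:-→d19:-→d20:H0→d21:-→d22:-→d23:-→d24:H1 -> H1
  add 0.0.0.0/0 -> H1 at depth 0
  add 241.118.0.0/16 -> H5 at depth 16
  lookup 241.0.0.1: bits 111100010 walk d0:H1→d1:-→d2:-→d3:-→d4:-→d5:-→d6:-→d7:-→d8:H0→d9:- -> H0
  lookup 10.120.123.26: bits 0000101001111000011110110001101 walk d0:H1→d1:-→d2:-→d3:-→d4:-→d5:-→d6:-→d7:-→d8:-→d9:-→d10:-→d11:-→d12:-→d13:-→d14:-→d15:-→d16:H3→d17:-→d18:-→d19:-→d20:-→d21:-→d22:-→d23:-→d24:-→d25:-→d26:-→d27:-→d28:H3→d29:-→d30:-→d31:H2 -> H2
  add 10.120.112.0/20 -> H1 at depth 20
  add 10.120.123.16/28 -> H2 at depth 28
  - 241.118.0.0/16 clear@16
  - 241.0.0.0/8 clear@8
  lookup 9.192.13.24: bits 000010 walk d0:H1→d1:-→d2:-→d3:-→d4:-→d5:-→d6:- -> H1
  lookup 47.63.3.36: bits 00 walk d0:H1→d1:-→d2:- -> H1
  - 10.120.0.0/16 clear@16
  add 0.0.0.0/0 -> H5 at depth 0

== LOOKUPS ==
["H2","H1","H1","H0","H2","H1","H1"]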